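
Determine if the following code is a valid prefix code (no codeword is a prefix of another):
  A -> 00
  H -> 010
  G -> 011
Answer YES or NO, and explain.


Checking each pair (does one codeword prefix another?):
  A='00' vs H='010': no prefix
  A='00' vs G='011': no prefix
  H='010' vs A='00': no prefix
  H='010' vs G='011': no prefix
  G='011' vs A='00': no prefix
  G='011' vs H='010': no prefix
No violation found over all pairs.

YES -- this is a valid prefix code. No codeword is a prefix of any other codeword.


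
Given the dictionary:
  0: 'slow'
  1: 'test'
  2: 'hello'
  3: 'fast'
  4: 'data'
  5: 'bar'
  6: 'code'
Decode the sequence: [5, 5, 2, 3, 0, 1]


Look up each index in the dictionary:
  5 -> 'bar'
  5 -> 'bar'
  2 -> 'hello'
  3 -> 'fast'
  0 -> 'slow'
  1 -> 'test'

Decoded: "bar bar hello fast slow test"


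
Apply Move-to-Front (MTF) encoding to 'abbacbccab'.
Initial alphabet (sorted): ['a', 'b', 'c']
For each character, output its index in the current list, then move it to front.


MTF encoding:
'a': index 0 in ['a', 'b', 'c'] -> ['a', 'b', 'c']
'b': index 1 in ['a', 'b', 'c'] -> ['b', 'a', 'c']
'b': index 0 in ['b', 'a', 'c'] -> ['b', 'a', 'c']
'a': index 1 in ['b', 'a', 'c'] -> ['a', 'b', 'c']
'c': index 2 in ['a', 'b', 'c'] -> ['c', 'a', 'b']
'b': index 2 in ['c', 'a', 'b'] -> ['b', 'c', 'a']
'c': index 1 in ['b', 'c', 'a'] -> ['c', 'b', 'a']
'c': index 0 in ['c', 'b', 'a'] -> ['c', 'b', 'a']
'a': index 2 in ['c', 'b', 'a'] -> ['a', 'c', 'b']
'b': index 2 in ['a', 'c', 'b'] -> ['b', 'a', 'c']


Output: [0, 1, 0, 1, 2, 2, 1, 0, 2, 2]


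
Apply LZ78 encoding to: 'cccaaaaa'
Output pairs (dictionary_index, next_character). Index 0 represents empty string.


LZ78 encoding steps:
Dictionary: {0: ''}
Step 1: w='' (idx 0), next='c' -> output (0, 'c'), add 'c' as idx 1
Step 2: w='c' (idx 1), next='c' -> output (1, 'c'), add 'cc' as idx 2
Step 3: w='' (idx 0), next='a' -> output (0, 'a'), add 'a' as idx 3
Step 4: w='a' (idx 3), next='a' -> output (3, 'a'), add 'aa' as idx 4
Step 5: w='aa' (idx 4), end of input -> output (4, '')


Encoded: [(0, 'c'), (1, 'c'), (0, 'a'), (3, 'a'), (4, '')]


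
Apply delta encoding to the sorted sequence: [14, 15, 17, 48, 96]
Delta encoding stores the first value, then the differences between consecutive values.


First value: 14
Deltas:
  15 - 14 = 1
  17 - 15 = 2
  48 - 17 = 31
  96 - 48 = 48


Delta encoded: [14, 1, 2, 31, 48]


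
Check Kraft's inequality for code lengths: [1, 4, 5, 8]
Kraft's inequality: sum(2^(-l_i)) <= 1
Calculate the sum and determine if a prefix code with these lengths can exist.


Sum = 2^(-1) + 2^(-4) + 2^(-5) + 2^(-8)
    = 0.5 + 0.0625 + 0.03125 + 0.00390625
    = 153/256 = 0.59765625
Since 0.59765625 <= 1, Kraft's inequality IS satisfied.
A prefix code with these lengths CAN exist.

Kraft sum = 0.59765625. Satisfied.


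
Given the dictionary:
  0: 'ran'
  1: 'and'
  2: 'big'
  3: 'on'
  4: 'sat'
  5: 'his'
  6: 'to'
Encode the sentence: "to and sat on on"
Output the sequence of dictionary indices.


Look up each word in the dictionary:
  'to' -> 6
  'and' -> 1
  'sat' -> 4
  'on' -> 3
  'on' -> 3

Encoded: [6, 1, 4, 3, 3]


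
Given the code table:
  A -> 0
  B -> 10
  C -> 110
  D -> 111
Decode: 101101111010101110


Decoding:
10 -> B
110 -> C
111 -> D
10 -> B
10 -> B
10 -> B
111 -> D
0 -> A


Result: BCDBBBDA


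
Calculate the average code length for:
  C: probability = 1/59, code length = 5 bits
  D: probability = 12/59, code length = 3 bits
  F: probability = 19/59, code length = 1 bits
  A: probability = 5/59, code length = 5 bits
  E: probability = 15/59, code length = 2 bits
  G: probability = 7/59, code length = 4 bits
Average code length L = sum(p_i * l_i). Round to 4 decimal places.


Weighted contributions p_i * l_i:
  C: (1/59) * 5 = 5/59
  D: (12/59) * 3 = 36/59
  F: (19/59) * 1 = 19/59
  A: (5/59) * 5 = 25/59
  E: (15/59) * 2 = 30/59
  G: (7/59) * 4 = 28/59
Sum = (5 + 36 + 19 + 25 + 30 + 28)/59 = 143/59

L = 143/59 = 2.4237 bits/symbol


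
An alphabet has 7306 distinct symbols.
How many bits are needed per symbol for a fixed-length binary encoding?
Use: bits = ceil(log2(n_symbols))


log2(7306) = 12.8349
Bracket: 2^12 = 4096 < 7306 <= 2^13 = 8192
So ceil(log2(7306)) = 13

bits = ceil(log2(7306)) = ceil(12.8349) = 13 bits


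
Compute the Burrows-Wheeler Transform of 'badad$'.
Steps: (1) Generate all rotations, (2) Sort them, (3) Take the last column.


Rotations (sorted):
  0: $badad -> last char: d
  1: ad$bad -> last char: d
  2: adad$b -> last char: b
  3: badad$ -> last char: $
  4: d$bada -> last char: a
  5: dad$ba -> last char: a


BWT = ddb$aa


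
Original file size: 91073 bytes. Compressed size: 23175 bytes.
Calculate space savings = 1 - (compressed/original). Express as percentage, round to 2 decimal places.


ratio = compressed/original = 23175/91073 = 0.254466
savings = 1 - ratio = 1 - 0.254466 = 0.745534
as a percentage: 0.745534 * 100 = 74.55%

Space savings = 1 - 23175/91073 = 74.55%


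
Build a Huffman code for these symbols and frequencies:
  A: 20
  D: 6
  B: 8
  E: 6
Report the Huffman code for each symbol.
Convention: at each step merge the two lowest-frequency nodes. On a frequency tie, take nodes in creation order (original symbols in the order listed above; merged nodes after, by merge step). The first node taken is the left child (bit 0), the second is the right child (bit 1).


Huffman tree construction:
Step 1: Merge D(6) + E(6) = 12
Step 2: Merge B(8) + (D+E)(12) = 20
Step 3: Merge A(20) + (B+(D+E))(20) = 40
Read each symbol's code off the tree from the root (left child = 0, right child = 1).

Codes:
  A: 0 (length 1)
  D: 110 (length 3)
  B: 10 (length 2)
  E: 111 (length 3)
Average code length: 72/40 = 1.8000 bits/symbol


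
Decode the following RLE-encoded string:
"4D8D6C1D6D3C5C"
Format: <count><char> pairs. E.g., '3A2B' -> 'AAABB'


Expanding each <count><char> pair:
  4D -> 'DDDD'
  8D -> 'DDDDDDDD'
  6C -> 'CCCCCC'
  1D -> 'D'
  6D -> 'DDDDDD'
  3C -> 'CCC'
  5C -> 'CCCCC'

Decoded = DDDDDDDDDDDDCCCCCCDDDDDDDCCCCCCCC


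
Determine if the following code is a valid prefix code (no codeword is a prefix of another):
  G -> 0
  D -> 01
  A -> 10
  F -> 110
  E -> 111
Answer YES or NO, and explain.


Checking each pair (does one codeword prefix another?):
  G='0' vs D='01': prefix -- VIOLATION

NO -- this is NOT a valid prefix code. G (0) is a prefix of D (01).


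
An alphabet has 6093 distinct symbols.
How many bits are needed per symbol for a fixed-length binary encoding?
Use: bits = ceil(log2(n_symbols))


log2(6093) = 12.5729
Bracket: 2^12 = 4096 < 6093 <= 2^13 = 8192
So ceil(log2(6093)) = 13

bits = ceil(log2(6093)) = ceil(12.5729) = 13 bits


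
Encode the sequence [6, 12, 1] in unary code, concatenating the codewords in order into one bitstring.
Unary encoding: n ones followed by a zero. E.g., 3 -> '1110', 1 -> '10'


Encode each number as n ones followed by a terminating 0:
  6 -> 1111110 (7 bits)
  12 -> 1111111111110 (13 bits)
  1 -> 10 (2 bits)
Total length = 7 + 13 + 2 = 22 bits.

Unary([6, 12, 1]) = 1111110111111111111010 (22 bits)


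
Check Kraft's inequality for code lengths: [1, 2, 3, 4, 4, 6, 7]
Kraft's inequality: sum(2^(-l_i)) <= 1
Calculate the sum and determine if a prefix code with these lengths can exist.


Sum = 2^(-1) + 2^(-2) + 2^(-3) + 2^(-4) + 2^(-4) + 2^(-6) + 2^(-7)
    = 0.5 + 0.25 + 0.125 + 0.0625 + 0.0625 + 0.015625 + 0.0078125
    = 131/128 = 1.0234375
Since 1.0234375 > 1, Kraft's inequality is NOT satisfied.
A prefix code with these lengths CANNOT exist.

Kraft sum = 1.0234375. Not satisfied.


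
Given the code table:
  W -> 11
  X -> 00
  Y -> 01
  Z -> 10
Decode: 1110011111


Decoding:
11 -> W
10 -> Z
01 -> Y
11 -> W
11 -> W


Result: WZYWW


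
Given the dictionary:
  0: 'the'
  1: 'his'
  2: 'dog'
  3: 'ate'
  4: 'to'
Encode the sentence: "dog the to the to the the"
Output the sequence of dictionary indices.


Look up each word in the dictionary:
  'dog' -> 2
  'the' -> 0
  'to' -> 4
  'the' -> 0
  'to' -> 4
  'the' -> 0
  'the' -> 0

Encoded: [2, 0, 4, 0, 4, 0, 0]


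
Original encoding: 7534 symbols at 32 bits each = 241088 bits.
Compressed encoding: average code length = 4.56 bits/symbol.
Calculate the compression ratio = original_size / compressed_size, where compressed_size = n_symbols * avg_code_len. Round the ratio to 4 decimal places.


original_size = n_symbols * orig_bits = 7534 * 32 = 241088 bits
compressed_size = n_symbols * avg_code_len = 7534 * 4.56 = 34355.04 bits
ratio = original_size / compressed_size = 241088 / 34355.04 = 7.0175

Compression ratio = 7.0175


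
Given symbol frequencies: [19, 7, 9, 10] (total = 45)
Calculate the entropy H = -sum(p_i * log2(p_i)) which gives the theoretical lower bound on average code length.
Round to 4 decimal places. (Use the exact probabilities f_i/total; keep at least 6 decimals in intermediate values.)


Per-symbol terms -p_i * log2(p_i) with p_i = f_i/45:
  p = 19/45 = 0.422222: log2(p) = -1.243926, -p*log2(p) = 0.525213
  p = 7/45 = 0.155556: log2(p) = -2.684498, -p*log2(p) = 0.417589
  p = 9/45 = 0.200000: log2(p) = -2.321928, -p*log2(p) = 0.464386
  p = 10/45 = 0.222222: log2(p) = -2.169925, -p*log2(p) = 0.482206
H = 0.525213 + 0.417589 + 0.464386 + 0.482206 = 1.889394

H = 1.8894 bits/symbol


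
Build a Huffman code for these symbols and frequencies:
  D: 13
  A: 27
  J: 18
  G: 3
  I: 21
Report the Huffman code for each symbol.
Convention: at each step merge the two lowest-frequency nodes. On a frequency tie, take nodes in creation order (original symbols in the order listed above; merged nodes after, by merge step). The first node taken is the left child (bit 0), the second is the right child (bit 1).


Huffman tree construction:
Step 1: Merge G(3) + D(13) = 16
Step 2: Merge (G+D)(16) + J(18) = 34
Step 3: Merge I(21) + A(27) = 48
Step 4: Merge ((G+D)+J)(34) + (I+A)(48) = 82
Read each symbol's code off the tree from the root (left child = 0, right child = 1).

Codes:
  D: 001 (length 3)
  A: 11 (length 2)
  J: 01 (length 2)
  G: 000 (length 3)
  I: 10 (length 2)
Average code length: 180/82 = 2.1951 bits/symbol


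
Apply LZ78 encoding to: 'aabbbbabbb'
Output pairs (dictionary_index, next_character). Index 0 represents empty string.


LZ78 encoding steps:
Dictionary: {0: ''}
Step 1: w='' (idx 0), next='a' -> output (0, 'a'), add 'a' as idx 1
Step 2: w='a' (idx 1), next='b' -> output (1, 'b'), add 'ab' as idx 2
Step 3: w='' (idx 0), next='b' -> output (0, 'b'), add 'b' as idx 3
Step 4: w='b' (idx 3), next='b' -> output (3, 'b'), add 'bb' as idx 4
Step 5: w='ab' (idx 2), next='b' -> output (2, 'b'), add 'abb' as idx 5
Step 6: w='b' (idx 3), end of input -> output (3, '')


Encoded: [(0, 'a'), (1, 'b'), (0, 'b'), (3, 'b'), (2, 'b'), (3, '')]


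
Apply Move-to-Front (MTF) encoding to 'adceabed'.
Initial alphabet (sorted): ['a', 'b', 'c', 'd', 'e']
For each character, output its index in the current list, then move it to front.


MTF encoding:
'a': index 0 in ['a', 'b', 'c', 'd', 'e'] -> ['a', 'b', 'c', 'd', 'e']
'd': index 3 in ['a', 'b', 'c', 'd', 'e'] -> ['d', 'a', 'b', 'c', 'e']
'c': index 3 in ['d', 'a', 'b', 'c', 'e'] -> ['c', 'd', 'a', 'b', 'e']
'e': index 4 in ['c', 'd', 'a', 'b', 'e'] -> ['e', 'c', 'd', 'a', 'b']
'a': index 3 in ['e', 'c', 'd', 'a', 'b'] -> ['a', 'e', 'c', 'd', 'b']
'b': index 4 in ['a', 'e', 'c', 'd', 'b'] -> ['b', 'a', 'e', 'c', 'd']
'e': index 2 in ['b', 'a', 'e', 'c', 'd'] -> ['e', 'b', 'a', 'c', 'd']
'd': index 4 in ['e', 'b', 'a', 'c', 'd'] -> ['d', 'e', 'b', 'a', 'c']


Output: [0, 3, 3, 4, 3, 4, 2, 4]


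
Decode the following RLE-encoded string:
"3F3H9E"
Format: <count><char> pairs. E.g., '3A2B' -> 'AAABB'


Expanding each <count><char> pair:
  3F -> 'FFF'
  3H -> 'HHH'
  9E -> 'EEEEEEEEE'

Decoded = FFFHHHEEEEEEEEE


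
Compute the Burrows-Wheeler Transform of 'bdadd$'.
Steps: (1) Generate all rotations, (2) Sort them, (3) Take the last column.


Rotations (sorted):
  0: $bdadd -> last char: d
  1: add$bd -> last char: d
  2: bdadd$ -> last char: $
  3: d$bdad -> last char: d
  4: dadd$b -> last char: b
  5: dd$bda -> last char: a


BWT = dd$dba


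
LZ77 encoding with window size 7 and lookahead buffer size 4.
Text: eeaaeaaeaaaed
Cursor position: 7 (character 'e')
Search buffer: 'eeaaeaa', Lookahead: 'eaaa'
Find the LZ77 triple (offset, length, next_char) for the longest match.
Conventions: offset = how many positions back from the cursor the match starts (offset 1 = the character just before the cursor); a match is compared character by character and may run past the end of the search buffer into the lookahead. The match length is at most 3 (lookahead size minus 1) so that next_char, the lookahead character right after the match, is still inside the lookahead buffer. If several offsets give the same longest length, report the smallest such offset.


Try each offset into the search buffer:
  offset=1 (pos 6, char 'a'): match length 0
  offset=2 (pos 5, char 'a'): match length 0
  offset=3 (pos 4, char 'e'): match length 3
  offset=4 (pos 3, char 'a'): match length 0
  offset=5 (pos 2, char 'a'): match length 0
  offset=6 (pos 1, char 'e'): match length 3
  offset=7 (pos 0, char 'e'): match length 1
Longest match has length 3, found at offsets 3, 6; take the smallest, offset 3.
next_char = character at position 7 + 3 = 10 -> 'a'

Best match: offset=3, length=3 (matching 'eaa' starting at position 4)
LZ77 triple: (3, 3, 'a')


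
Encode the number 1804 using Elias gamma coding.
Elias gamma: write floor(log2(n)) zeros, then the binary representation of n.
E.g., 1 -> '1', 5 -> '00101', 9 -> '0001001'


num_bits = floor(log2(1804)) + 1 = 11
leading_zeros = num_bits - 1 = 10
binary(1804) = 11100001100

Elias gamma(1804) = '0000000000' + '11100001100' = 000000000011100001100 (21 bits)


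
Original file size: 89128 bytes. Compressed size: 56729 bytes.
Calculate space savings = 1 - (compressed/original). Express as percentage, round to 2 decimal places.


ratio = compressed/original = 56729/89128 = 0.636489
savings = 1 - ratio = 1 - 0.636489 = 0.363511
as a percentage: 0.363511 * 100 = 36.35%

Space savings = 1 - 56729/89128 = 36.35%


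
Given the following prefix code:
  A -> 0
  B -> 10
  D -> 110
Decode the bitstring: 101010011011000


Decoding step by step:
Bits 10 -> B
Bits 10 -> B
Bits 10 -> B
Bits 0 -> A
Bits 110 -> D
Bits 110 -> D
Bits 0 -> A
Bits 0 -> A


Decoded message: BBBADDAA


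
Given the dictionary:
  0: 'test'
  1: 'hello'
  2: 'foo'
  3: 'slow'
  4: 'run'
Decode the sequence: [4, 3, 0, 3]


Look up each index in the dictionary:
  4 -> 'run'
  3 -> 'slow'
  0 -> 'test'
  3 -> 'slow'

Decoded: "run slow test slow"


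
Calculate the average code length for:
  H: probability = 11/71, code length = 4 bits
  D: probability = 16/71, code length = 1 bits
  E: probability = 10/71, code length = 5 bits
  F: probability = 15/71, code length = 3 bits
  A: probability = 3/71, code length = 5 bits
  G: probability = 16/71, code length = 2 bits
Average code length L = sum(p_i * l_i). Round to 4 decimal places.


Weighted contributions p_i * l_i:
  H: (11/71) * 4 = 44/71
  D: (16/71) * 1 = 16/71
  E: (10/71) * 5 = 50/71
  F: (15/71) * 3 = 45/71
  A: (3/71) * 5 = 15/71
  G: (16/71) * 2 = 32/71
Sum = (44 + 16 + 50 + 45 + 15 + 32)/71 = 202/71

L = 202/71 = 2.8451 bits/symbol


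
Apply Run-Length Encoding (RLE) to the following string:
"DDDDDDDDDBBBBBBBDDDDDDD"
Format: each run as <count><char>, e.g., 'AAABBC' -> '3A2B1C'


Scanning runs left to right:
  i=0: run of 'D' x 9 -> '9D'
  i=9: run of 'B' x 7 -> '7B'
  i=16: run of 'D' x 7 -> '7D'

RLE = 9D7B7D


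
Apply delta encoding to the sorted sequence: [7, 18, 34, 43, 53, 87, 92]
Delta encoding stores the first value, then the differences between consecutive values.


First value: 7
Deltas:
  18 - 7 = 11
  34 - 18 = 16
  43 - 34 = 9
  53 - 43 = 10
  87 - 53 = 34
  92 - 87 = 5


Delta encoded: [7, 11, 16, 9, 10, 34, 5]


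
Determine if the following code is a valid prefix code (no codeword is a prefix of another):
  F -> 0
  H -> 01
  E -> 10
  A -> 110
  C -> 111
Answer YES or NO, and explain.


Checking each pair (does one codeword prefix another?):
  F='0' vs H='01': prefix -- VIOLATION

NO -- this is NOT a valid prefix code. F (0) is a prefix of H (01).


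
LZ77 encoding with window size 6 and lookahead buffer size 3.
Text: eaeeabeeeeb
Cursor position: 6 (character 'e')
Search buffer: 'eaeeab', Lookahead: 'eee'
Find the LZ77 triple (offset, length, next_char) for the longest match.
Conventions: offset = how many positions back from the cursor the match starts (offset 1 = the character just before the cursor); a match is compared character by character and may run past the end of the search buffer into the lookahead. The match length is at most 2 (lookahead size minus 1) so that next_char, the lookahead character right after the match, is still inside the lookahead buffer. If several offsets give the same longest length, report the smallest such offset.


Try each offset into the search buffer:
  offset=1 (pos 5, char 'b'): match length 0
  offset=2 (pos 4, char 'a'): match length 0
  offset=3 (pos 3, char 'e'): match length 1
  offset=4 (pos 2, char 'e'): match length 2
  offset=5 (pos 1, char 'a'): match length 0
  offset=6 (pos 0, char 'e'): match length 1
Longest match has length 2 at offset 4.
next_char = character at position 6 + 2 = 8 -> 'e'

Best match: offset=4, length=2 (matching 'ee' starting at position 2)
LZ77 triple: (4, 2, 'e')


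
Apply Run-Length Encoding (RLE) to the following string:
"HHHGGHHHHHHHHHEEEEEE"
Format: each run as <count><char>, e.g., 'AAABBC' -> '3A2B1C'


Scanning runs left to right:
  i=0: run of 'H' x 3 -> '3H'
  i=3: run of 'G' x 2 -> '2G'
  i=5: run of 'H' x 9 -> '9H'
  i=14: run of 'E' x 6 -> '6E'

RLE = 3H2G9H6E


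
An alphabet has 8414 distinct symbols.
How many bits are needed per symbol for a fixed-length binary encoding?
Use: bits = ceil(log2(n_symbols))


log2(8414) = 13.0386
Bracket: 2^13 = 8192 < 8414 <= 2^14 = 16384
So ceil(log2(8414)) = 14

bits = ceil(log2(8414)) = ceil(13.0386) = 14 bits


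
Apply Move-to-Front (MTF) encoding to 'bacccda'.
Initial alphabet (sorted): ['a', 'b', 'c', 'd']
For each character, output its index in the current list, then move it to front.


MTF encoding:
'b': index 1 in ['a', 'b', 'c', 'd'] -> ['b', 'a', 'c', 'd']
'a': index 1 in ['b', 'a', 'c', 'd'] -> ['a', 'b', 'c', 'd']
'c': index 2 in ['a', 'b', 'c', 'd'] -> ['c', 'a', 'b', 'd']
'c': index 0 in ['c', 'a', 'b', 'd'] -> ['c', 'a', 'b', 'd']
'c': index 0 in ['c', 'a', 'b', 'd'] -> ['c', 'a', 'b', 'd']
'd': index 3 in ['c', 'a', 'b', 'd'] -> ['d', 'c', 'a', 'b']
'a': index 2 in ['d', 'c', 'a', 'b'] -> ['a', 'd', 'c', 'b']


Output: [1, 1, 2, 0, 0, 3, 2]


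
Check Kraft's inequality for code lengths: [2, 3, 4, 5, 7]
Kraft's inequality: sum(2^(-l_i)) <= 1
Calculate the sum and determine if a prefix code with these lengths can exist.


Sum = 2^(-2) + 2^(-3) + 2^(-4) + 2^(-5) + 2^(-7)
    = 0.25 + 0.125 + 0.0625 + 0.03125 + 0.0078125
    = 61/128 = 0.4765625
Since 0.4765625 <= 1, Kraft's inequality IS satisfied.
A prefix code with these lengths CAN exist.

Kraft sum = 0.4765625. Satisfied.


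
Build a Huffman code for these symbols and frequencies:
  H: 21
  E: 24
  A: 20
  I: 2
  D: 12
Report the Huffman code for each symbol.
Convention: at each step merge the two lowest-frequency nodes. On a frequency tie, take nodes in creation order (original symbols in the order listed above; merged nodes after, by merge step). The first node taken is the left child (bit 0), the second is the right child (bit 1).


Huffman tree construction:
Step 1: Merge I(2) + D(12) = 14
Step 2: Merge (I+D)(14) + A(20) = 34
Step 3: Merge H(21) + E(24) = 45
Step 4: Merge ((I+D)+A)(34) + (H+E)(45) = 79
Read each symbol's code off the tree from the root (left child = 0, right child = 1).

Codes:
  H: 10 (length 2)
  E: 11 (length 2)
  A: 01 (length 2)
  I: 000 (length 3)
  D: 001 (length 3)
Average code length: 172/79 = 2.1772 bits/symbol


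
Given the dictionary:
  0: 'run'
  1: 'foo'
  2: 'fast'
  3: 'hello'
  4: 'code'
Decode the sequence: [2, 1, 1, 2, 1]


Look up each index in the dictionary:
  2 -> 'fast'
  1 -> 'foo'
  1 -> 'foo'
  2 -> 'fast'
  1 -> 'foo'

Decoded: "fast foo foo fast foo"


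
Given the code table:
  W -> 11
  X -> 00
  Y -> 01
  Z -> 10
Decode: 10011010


Decoding:
10 -> Z
01 -> Y
10 -> Z
10 -> Z


Result: ZYZZ


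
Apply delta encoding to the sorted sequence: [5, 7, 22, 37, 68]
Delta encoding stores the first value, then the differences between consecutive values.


First value: 5
Deltas:
  7 - 5 = 2
  22 - 7 = 15
  37 - 22 = 15
  68 - 37 = 31


Delta encoded: [5, 2, 15, 15, 31]


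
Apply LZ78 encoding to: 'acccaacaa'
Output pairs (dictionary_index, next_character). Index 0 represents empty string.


LZ78 encoding steps:
Dictionary: {0: ''}
Step 1: w='' (idx 0), next='a' -> output (0, 'a'), add 'a' as idx 1
Step 2: w='' (idx 0), next='c' -> output (0, 'c'), add 'c' as idx 2
Step 3: w='c' (idx 2), next='c' -> output (2, 'c'), add 'cc' as idx 3
Step 4: w='a' (idx 1), next='a' -> output (1, 'a'), add 'aa' as idx 4
Step 5: w='c' (idx 2), next='a' -> output (2, 'a'), add 'ca' as idx 5
Step 6: w='a' (idx 1), end of input -> output (1, '')


Encoded: [(0, 'a'), (0, 'c'), (2, 'c'), (1, 'a'), (2, 'a'), (1, '')]


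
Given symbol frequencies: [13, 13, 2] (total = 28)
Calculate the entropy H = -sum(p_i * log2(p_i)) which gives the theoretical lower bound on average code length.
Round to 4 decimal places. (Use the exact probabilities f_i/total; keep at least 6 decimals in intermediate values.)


Per-symbol terms -p_i * log2(p_i) with p_i = f_i/28:
  p = 13/28 = 0.464286: log2(p) = -1.106915, -p*log2(p) = 0.513925
  p = 13/28 = 0.464286: log2(p) = -1.106915, -p*log2(p) = 0.513925
  p = 2/28 = 0.071429: log2(p) = -3.807355, -p*log2(p) = 0.271954
H = 0.513925 + 0.513925 + 0.271954 = 1.299804

H = 1.2998 bits/symbol


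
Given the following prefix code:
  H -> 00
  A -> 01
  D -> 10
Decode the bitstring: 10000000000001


Decoding step by step:
Bits 10 -> D
Bits 00 -> H
Bits 00 -> H
Bits 00 -> H
Bits 00 -> H
Bits 00 -> H
Bits 01 -> A


Decoded message: DHHHHHA


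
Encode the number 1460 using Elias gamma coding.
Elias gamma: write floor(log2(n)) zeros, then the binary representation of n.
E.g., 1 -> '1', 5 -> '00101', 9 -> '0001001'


num_bits = floor(log2(1460)) + 1 = 11
leading_zeros = num_bits - 1 = 10
binary(1460) = 10110110100

Elias gamma(1460) = '0000000000' + '10110110100' = 000000000010110110100 (21 bits)


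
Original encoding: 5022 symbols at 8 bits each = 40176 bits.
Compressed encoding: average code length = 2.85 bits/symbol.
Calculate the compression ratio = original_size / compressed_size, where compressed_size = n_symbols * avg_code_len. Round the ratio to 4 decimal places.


original_size = n_symbols * orig_bits = 5022 * 8 = 40176 bits
compressed_size = n_symbols * avg_code_len = 5022 * 2.85 = 14312.7 bits
ratio = original_size / compressed_size = 40176 / 14312.7 = 2.807

Compression ratio = 2.807


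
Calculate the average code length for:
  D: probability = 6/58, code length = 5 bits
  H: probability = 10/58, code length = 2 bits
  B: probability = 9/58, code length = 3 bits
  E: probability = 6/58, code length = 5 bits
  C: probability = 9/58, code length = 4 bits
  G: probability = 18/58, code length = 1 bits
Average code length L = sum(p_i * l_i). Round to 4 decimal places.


Weighted contributions p_i * l_i:
  D: (6/58) * 5 = 30/58
  H: (10/58) * 2 = 20/58
  B: (9/58) * 3 = 27/58
  E: (6/58) * 5 = 30/58
  C: (9/58) * 4 = 36/58
  G: (18/58) * 1 = 18/58
Sum = (30 + 20 + 27 + 30 + 36 + 18)/58 = 161/58

L = 161/58 = 2.7759 bits/symbol


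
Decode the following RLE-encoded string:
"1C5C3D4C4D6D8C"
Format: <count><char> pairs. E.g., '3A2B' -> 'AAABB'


Expanding each <count><char> pair:
  1C -> 'C'
  5C -> 'CCCCC'
  3D -> 'DDD'
  4C -> 'CCCC'
  4D -> 'DDDD'
  6D -> 'DDDDDD'
  8C -> 'CCCCCCCC'

Decoded = CCCCCCDDDCCCCDDDDDDDDDDCCCCCCCC


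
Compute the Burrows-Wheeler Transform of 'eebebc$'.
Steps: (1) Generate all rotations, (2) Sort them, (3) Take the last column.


Rotations (sorted):
  0: $eebebc -> last char: c
  1: bc$eebe -> last char: e
  2: bebc$ee -> last char: e
  3: c$eebeb -> last char: b
  4: ebc$eeb -> last char: b
  5: ebebc$e -> last char: e
  6: eebebc$ -> last char: $


BWT = ceebbe$


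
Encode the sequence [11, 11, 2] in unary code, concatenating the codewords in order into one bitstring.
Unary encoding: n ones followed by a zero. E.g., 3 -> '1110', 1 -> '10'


Encode each number as n ones followed by a terminating 0:
  11 -> 111111111110 (12 bits)
  11 -> 111111111110 (12 bits)
  2 -> 110 (3 bits)
Total length = 12 + 12 + 3 = 27 bits.

Unary([11, 11, 2]) = 111111111110111111111110110 (27 bits)


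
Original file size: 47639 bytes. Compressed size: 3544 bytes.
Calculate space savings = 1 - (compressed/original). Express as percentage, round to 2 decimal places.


ratio = compressed/original = 3544/47639 = 0.074393
savings = 1 - ratio = 1 - 0.074393 = 0.925607
as a percentage: 0.925607 * 100 = 92.56%

Space savings = 1 - 3544/47639 = 92.56%


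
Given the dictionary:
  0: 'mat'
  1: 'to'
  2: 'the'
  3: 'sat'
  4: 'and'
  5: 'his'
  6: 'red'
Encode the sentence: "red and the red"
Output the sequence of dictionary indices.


Look up each word in the dictionary:
  'red' -> 6
  'and' -> 4
  'the' -> 2
  'red' -> 6

Encoded: [6, 4, 2, 6]


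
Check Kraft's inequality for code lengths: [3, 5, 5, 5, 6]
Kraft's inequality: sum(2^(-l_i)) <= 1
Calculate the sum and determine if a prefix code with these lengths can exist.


Sum = 2^(-3) + 2^(-5) + 2^(-5) + 2^(-5) + 2^(-6)
    = 0.125 + 0.03125 + 0.03125 + 0.03125 + 0.015625
    = 15/64 = 0.234375
Since 0.234375 <= 1, Kraft's inequality IS satisfied.
A prefix code with these lengths CAN exist.

Kraft sum = 0.234375. Satisfied.


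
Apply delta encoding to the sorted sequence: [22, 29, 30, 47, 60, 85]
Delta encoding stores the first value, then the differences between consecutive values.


First value: 22
Deltas:
  29 - 22 = 7
  30 - 29 = 1
  47 - 30 = 17
  60 - 47 = 13
  85 - 60 = 25


Delta encoded: [22, 7, 1, 17, 13, 25]


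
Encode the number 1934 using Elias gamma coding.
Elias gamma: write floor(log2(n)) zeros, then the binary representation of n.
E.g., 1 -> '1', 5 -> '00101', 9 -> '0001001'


num_bits = floor(log2(1934)) + 1 = 11
leading_zeros = num_bits - 1 = 10
binary(1934) = 11110001110

Elias gamma(1934) = '0000000000' + '11110001110' = 000000000011110001110 (21 bits)


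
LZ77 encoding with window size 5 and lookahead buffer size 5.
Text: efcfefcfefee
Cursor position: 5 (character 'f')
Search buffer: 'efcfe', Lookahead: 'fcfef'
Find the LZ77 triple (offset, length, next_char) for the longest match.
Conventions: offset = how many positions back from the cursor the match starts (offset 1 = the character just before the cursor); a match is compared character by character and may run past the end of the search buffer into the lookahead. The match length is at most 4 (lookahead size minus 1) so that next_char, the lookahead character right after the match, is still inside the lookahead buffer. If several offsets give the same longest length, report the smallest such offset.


Try each offset into the search buffer:
  offset=1 (pos 4, char 'e'): match length 0
  offset=2 (pos 3, char 'f'): match length 1
  offset=3 (pos 2, char 'c'): match length 0
  offset=4 (pos 1, char 'f'): match length 4
  offset=5 (pos 0, char 'e'): match length 0
Longest match has length 4 at offset 4.
next_char = character at position 5 + 4 = 9 -> 'f'

Best match: offset=4, length=4 (matching 'fcfe' starting at position 1)
LZ77 triple: (4, 4, 'f')


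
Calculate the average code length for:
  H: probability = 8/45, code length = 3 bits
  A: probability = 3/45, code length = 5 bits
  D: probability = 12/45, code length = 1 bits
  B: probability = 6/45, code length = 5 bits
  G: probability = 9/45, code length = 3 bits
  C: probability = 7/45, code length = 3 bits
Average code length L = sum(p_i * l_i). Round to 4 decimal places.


Weighted contributions p_i * l_i:
  H: (8/45) * 3 = 24/45
  A: (3/45) * 5 = 15/45
  D: (12/45) * 1 = 12/45
  B: (6/45) * 5 = 30/45
  G: (9/45) * 3 = 27/45
  C: (7/45) * 3 = 21/45
Sum = (24 + 15 + 12 + 30 + 27 + 21)/45 = 129/45

L = 129/45 = 2.8667 bits/symbol


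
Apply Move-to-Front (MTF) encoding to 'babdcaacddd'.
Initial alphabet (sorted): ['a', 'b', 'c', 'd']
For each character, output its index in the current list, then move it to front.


MTF encoding:
'b': index 1 in ['a', 'b', 'c', 'd'] -> ['b', 'a', 'c', 'd']
'a': index 1 in ['b', 'a', 'c', 'd'] -> ['a', 'b', 'c', 'd']
'b': index 1 in ['a', 'b', 'c', 'd'] -> ['b', 'a', 'c', 'd']
'd': index 3 in ['b', 'a', 'c', 'd'] -> ['d', 'b', 'a', 'c']
'c': index 3 in ['d', 'b', 'a', 'c'] -> ['c', 'd', 'b', 'a']
'a': index 3 in ['c', 'd', 'b', 'a'] -> ['a', 'c', 'd', 'b']
'a': index 0 in ['a', 'c', 'd', 'b'] -> ['a', 'c', 'd', 'b']
'c': index 1 in ['a', 'c', 'd', 'b'] -> ['c', 'a', 'd', 'b']
'd': index 2 in ['c', 'a', 'd', 'b'] -> ['d', 'c', 'a', 'b']
'd': index 0 in ['d', 'c', 'a', 'b'] -> ['d', 'c', 'a', 'b']
'd': index 0 in ['d', 'c', 'a', 'b'] -> ['d', 'c', 'a', 'b']


Output: [1, 1, 1, 3, 3, 3, 0, 1, 2, 0, 0]


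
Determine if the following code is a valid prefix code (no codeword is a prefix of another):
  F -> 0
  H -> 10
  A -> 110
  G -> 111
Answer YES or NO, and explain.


Checking each pair (does one codeword prefix another?):
  F='0' vs H='10': no prefix
  F='0' vs A='110': no prefix
  F='0' vs G='111': no prefix
  H='10' vs F='0': no prefix
  H='10' vs A='110': no prefix
  H='10' vs G='111': no prefix
  A='110' vs F='0': no prefix
  A='110' vs H='10': no prefix
  A='110' vs G='111': no prefix
  G='111' vs F='0': no prefix
  G='111' vs H='10': no prefix
  G='111' vs A='110': no prefix
No violation found over all pairs.

YES -- this is a valid prefix code. No codeword is a prefix of any other codeword.


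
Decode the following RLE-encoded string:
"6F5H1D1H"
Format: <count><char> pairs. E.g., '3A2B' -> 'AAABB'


Expanding each <count><char> pair:
  6F -> 'FFFFFF'
  5H -> 'HHHHH'
  1D -> 'D'
  1H -> 'H'

Decoded = FFFFFFHHHHHDH


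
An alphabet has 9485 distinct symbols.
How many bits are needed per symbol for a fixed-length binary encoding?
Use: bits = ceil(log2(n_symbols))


log2(9485) = 13.2114
Bracket: 2^13 = 8192 < 9485 <= 2^14 = 16384
So ceil(log2(9485)) = 14

bits = ceil(log2(9485)) = ceil(13.2114) = 14 bits


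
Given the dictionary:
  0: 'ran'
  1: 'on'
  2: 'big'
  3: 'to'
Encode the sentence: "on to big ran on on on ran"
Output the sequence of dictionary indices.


Look up each word in the dictionary:
  'on' -> 1
  'to' -> 3
  'big' -> 2
  'ran' -> 0
  'on' -> 1
  'on' -> 1
  'on' -> 1
  'ran' -> 0

Encoded: [1, 3, 2, 0, 1, 1, 1, 0]


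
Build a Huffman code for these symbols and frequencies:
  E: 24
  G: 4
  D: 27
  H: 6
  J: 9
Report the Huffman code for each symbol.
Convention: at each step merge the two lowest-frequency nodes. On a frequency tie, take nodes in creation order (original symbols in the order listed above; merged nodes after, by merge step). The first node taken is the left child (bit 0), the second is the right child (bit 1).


Huffman tree construction:
Step 1: Merge G(4) + H(6) = 10
Step 2: Merge J(9) + (G+H)(10) = 19
Step 3: Merge (J+(G+H))(19) + E(24) = 43
Step 4: Merge D(27) + ((J+(G+H))+E)(43) = 70
Read each symbol's code off the tree from the root (left child = 0, right child = 1).

Codes:
  E: 11 (length 2)
  G: 1010 (length 4)
  D: 0 (length 1)
  H: 1011 (length 4)
  J: 100 (length 3)
Average code length: 142/70 = 2.0286 bits/symbol


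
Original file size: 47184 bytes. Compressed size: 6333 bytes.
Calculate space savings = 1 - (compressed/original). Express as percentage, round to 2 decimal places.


ratio = compressed/original = 6333/47184 = 0.134219
savings = 1 - ratio = 1 - 0.134219 = 0.865781
as a percentage: 0.865781 * 100 = 86.58%

Space savings = 1 - 6333/47184 = 86.58%


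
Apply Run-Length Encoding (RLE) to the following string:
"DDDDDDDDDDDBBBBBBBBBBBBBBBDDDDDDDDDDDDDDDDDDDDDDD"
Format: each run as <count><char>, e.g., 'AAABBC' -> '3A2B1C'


Scanning runs left to right:
  i=0: run of 'D' x 11 -> '11D'
  i=11: run of 'B' x 15 -> '15B'
  i=26: run of 'D' x 23 -> '23D'

RLE = 11D15B23D


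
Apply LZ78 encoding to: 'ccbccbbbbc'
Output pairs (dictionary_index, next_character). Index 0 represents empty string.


LZ78 encoding steps:
Dictionary: {0: ''}
Step 1: w='' (idx 0), next='c' -> output (0, 'c'), add 'c' as idx 1
Step 2: w='c' (idx 1), next='b' -> output (1, 'b'), add 'cb' as idx 2
Step 3: w='c' (idx 1), next='c' -> output (1, 'c'), add 'cc' as idx 3
Step 4: w='' (idx 0), next='b' -> output (0, 'b'), add 'b' as idx 4
Step 5: w='b' (idx 4), next='b' -> output (4, 'b'), add 'bb' as idx 5
Step 6: w='b' (idx 4), next='c' -> output (4, 'c'), add 'bc' as idx 6


Encoded: [(0, 'c'), (1, 'b'), (1, 'c'), (0, 'b'), (4, 'b'), (4, 'c')]


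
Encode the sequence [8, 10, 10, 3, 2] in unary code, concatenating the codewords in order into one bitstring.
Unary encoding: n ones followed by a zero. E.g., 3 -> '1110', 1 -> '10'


Encode each number as n ones followed by a terminating 0:
  8 -> 111111110 (9 bits)
  10 -> 11111111110 (11 bits)
  10 -> 11111111110 (11 bits)
  3 -> 1110 (4 bits)
  2 -> 110 (3 bits)
Total length = 9 + 11 + 11 + 4 + 3 = 38 bits.

Unary([8, 10, 10, 3, 2]) = 11111111011111111110111111111101110110 (38 bits)


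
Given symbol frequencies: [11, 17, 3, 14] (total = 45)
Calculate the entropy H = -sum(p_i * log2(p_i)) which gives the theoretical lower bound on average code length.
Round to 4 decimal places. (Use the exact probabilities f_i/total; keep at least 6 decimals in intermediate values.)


Per-symbol terms -p_i * log2(p_i) with p_i = f_i/45:
  p = 11/45 = 0.244444: log2(p) = -2.032421, -p*log2(p) = 0.496814
  p = 17/45 = 0.377778: log2(p) = -1.404390, -p*log2(p) = 0.530547
  p = 3/45 = 0.066667: log2(p) = -3.906891, -p*log2(p) = 0.260459
  p = 14/45 = 0.311111: log2(p) = -1.684498, -p*log2(p) = 0.524066
H = 0.496814 + 0.530547 + 0.260459 + 0.524066 = 1.811886

H = 1.8119 bits/symbol


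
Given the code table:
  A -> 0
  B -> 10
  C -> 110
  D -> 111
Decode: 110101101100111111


Decoding:
110 -> C
10 -> B
110 -> C
110 -> C
0 -> A
111 -> D
111 -> D


Result: CBCCADD


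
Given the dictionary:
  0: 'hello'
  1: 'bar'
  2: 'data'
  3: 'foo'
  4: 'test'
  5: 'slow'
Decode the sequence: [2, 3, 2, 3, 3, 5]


Look up each index in the dictionary:
  2 -> 'data'
  3 -> 'foo'
  2 -> 'data'
  3 -> 'foo'
  3 -> 'foo'
  5 -> 'slow'

Decoded: "data foo data foo foo slow"


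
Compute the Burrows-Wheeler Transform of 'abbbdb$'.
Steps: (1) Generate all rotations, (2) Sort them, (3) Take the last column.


Rotations (sorted):
  0: $abbbdb -> last char: b
  1: abbbdb$ -> last char: $
  2: b$abbbd -> last char: d
  3: bbbdb$a -> last char: a
  4: bbdb$ab -> last char: b
  5: bdb$abb -> last char: b
  6: db$abbb -> last char: b


BWT = b$dabbb


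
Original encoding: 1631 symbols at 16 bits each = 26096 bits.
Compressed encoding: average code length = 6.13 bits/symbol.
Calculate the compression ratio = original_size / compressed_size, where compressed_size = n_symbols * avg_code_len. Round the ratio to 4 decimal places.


original_size = n_symbols * orig_bits = 1631 * 16 = 26096 bits
compressed_size = n_symbols * avg_code_len = 1631 * 6.13 = 9998.03 bits
ratio = original_size / compressed_size = 26096 / 9998.03 = 2.6101

Compression ratio = 2.6101


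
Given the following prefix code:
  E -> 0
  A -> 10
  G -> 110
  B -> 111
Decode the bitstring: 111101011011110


Decoding step by step:
Bits 111 -> B
Bits 10 -> A
Bits 10 -> A
Bits 110 -> G
Bits 111 -> B
Bits 10 -> A


Decoded message: BAAGBA


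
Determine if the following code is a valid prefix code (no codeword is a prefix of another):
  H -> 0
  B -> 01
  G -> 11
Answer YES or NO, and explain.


Checking each pair (does one codeword prefix another?):
  H='0' vs B='01': prefix -- VIOLATION

NO -- this is NOT a valid prefix code. H (0) is a prefix of B (01).


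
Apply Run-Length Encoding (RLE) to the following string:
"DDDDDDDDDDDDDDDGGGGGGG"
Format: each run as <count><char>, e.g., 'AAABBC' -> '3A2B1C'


Scanning runs left to right:
  i=0: run of 'D' x 15 -> '15D'
  i=15: run of 'G' x 7 -> '7G'

RLE = 15D7G


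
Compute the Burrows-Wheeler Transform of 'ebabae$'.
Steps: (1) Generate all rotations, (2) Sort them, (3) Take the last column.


Rotations (sorted):
  0: $ebabae -> last char: e
  1: abae$eb -> last char: b
  2: ae$ebab -> last char: b
  3: babae$e -> last char: e
  4: bae$eba -> last char: a
  5: e$ebaba -> last char: a
  6: ebabae$ -> last char: $


BWT = ebbeaa$


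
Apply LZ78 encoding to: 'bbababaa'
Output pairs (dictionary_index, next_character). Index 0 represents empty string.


LZ78 encoding steps:
Dictionary: {0: ''}
Step 1: w='' (idx 0), next='b' -> output (0, 'b'), add 'b' as idx 1
Step 2: w='b' (idx 1), next='a' -> output (1, 'a'), add 'ba' as idx 2
Step 3: w='ba' (idx 2), next='b' -> output (2, 'b'), add 'bab' as idx 3
Step 4: w='' (idx 0), next='a' -> output (0, 'a'), add 'a' as idx 4
Step 5: w='a' (idx 4), end of input -> output (4, '')


Encoded: [(0, 'b'), (1, 'a'), (2, 'b'), (0, 'a'), (4, '')]


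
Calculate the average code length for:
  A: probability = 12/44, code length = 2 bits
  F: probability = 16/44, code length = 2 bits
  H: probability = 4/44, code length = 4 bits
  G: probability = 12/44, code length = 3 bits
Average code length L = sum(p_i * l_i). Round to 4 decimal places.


Weighted contributions p_i * l_i:
  A: (12/44) * 2 = 24/44
  F: (16/44) * 2 = 32/44
  H: (4/44) * 4 = 16/44
  G: (12/44) * 3 = 36/44
Sum = (24 + 32 + 16 + 36)/44 = 108/44

L = 108/44 = 2.4545 bits/symbol


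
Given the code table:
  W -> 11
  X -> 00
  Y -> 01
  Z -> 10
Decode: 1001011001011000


Decoding:
10 -> Z
01 -> Y
01 -> Y
10 -> Z
01 -> Y
01 -> Y
10 -> Z
00 -> X


Result: ZYYZYYZX


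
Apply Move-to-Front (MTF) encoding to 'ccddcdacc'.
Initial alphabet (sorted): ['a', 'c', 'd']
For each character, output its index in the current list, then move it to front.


MTF encoding:
'c': index 1 in ['a', 'c', 'd'] -> ['c', 'a', 'd']
'c': index 0 in ['c', 'a', 'd'] -> ['c', 'a', 'd']
'd': index 2 in ['c', 'a', 'd'] -> ['d', 'c', 'a']
'd': index 0 in ['d', 'c', 'a'] -> ['d', 'c', 'a']
'c': index 1 in ['d', 'c', 'a'] -> ['c', 'd', 'a']
'd': index 1 in ['c', 'd', 'a'] -> ['d', 'c', 'a']
'a': index 2 in ['d', 'c', 'a'] -> ['a', 'd', 'c']
'c': index 2 in ['a', 'd', 'c'] -> ['c', 'a', 'd']
'c': index 0 in ['c', 'a', 'd'] -> ['c', 'a', 'd']


Output: [1, 0, 2, 0, 1, 1, 2, 2, 0]


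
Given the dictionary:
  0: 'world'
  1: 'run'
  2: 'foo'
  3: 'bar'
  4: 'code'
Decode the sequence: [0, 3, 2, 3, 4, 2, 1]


Look up each index in the dictionary:
  0 -> 'world'
  3 -> 'bar'
  2 -> 'foo'
  3 -> 'bar'
  4 -> 'code'
  2 -> 'foo'
  1 -> 'run'

Decoded: "world bar foo bar code foo run"


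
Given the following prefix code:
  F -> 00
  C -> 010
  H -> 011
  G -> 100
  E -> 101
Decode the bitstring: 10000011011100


Decoding step by step:
Bits 100 -> G
Bits 00 -> F
Bits 011 -> H
Bits 011 -> H
Bits 100 -> G


Decoded message: GFHHG


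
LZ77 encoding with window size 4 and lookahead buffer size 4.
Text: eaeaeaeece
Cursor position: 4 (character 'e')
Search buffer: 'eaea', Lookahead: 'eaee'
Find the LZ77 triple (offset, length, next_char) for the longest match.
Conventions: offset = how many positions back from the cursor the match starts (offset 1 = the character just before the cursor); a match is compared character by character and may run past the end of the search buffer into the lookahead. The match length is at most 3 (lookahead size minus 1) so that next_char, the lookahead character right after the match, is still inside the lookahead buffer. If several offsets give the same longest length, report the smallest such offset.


Try each offset into the search buffer:
  offset=1 (pos 3, char 'a'): match length 0
  offset=2 (pos 2, char 'e'): match length 3
  offset=3 (pos 1, char 'a'): match length 0
  offset=4 (pos 0, char 'e'): match length 3
Longest match has length 3, found at offsets 2, 4; take the smallest, offset 2.
next_char = character at position 4 + 3 = 7 -> 'e'

Best match: offset=2, length=3 (matching 'eae' starting at position 2)
LZ77 triple: (2, 3, 'e')
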